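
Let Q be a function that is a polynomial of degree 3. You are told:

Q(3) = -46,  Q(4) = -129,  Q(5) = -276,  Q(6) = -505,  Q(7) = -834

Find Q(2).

-9

First differences: -83, -147, -229, -329. Second differences: -64, -82, -100. Third differences: -18, -18.
Level-3 differences are constant, so Q has degree 3.
Fitting a degree-3 polynomial gives Q(t) = -3t³ + 4t² - 1.
Then Q(2) = -9.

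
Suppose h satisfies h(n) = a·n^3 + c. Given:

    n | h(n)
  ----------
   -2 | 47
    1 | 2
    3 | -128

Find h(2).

From h(-2) = 47 and h(1) = 2: -8a + c = 47 and 1a + c = 2.
Subtracting: 9a = -45, so a = -5; then c = 47 − (-5)·(-8) = 7.
So h(n) = -5n³ + 7, and h(2) = -33.

-33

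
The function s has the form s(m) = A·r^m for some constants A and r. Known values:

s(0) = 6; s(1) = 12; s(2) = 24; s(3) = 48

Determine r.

Consecutive ratio: 12/6 = 2, and 24/12 = 2, so r = 2.
Then A·2^0 = 6 gives A = 6, and s(m) = 6·2^m.

2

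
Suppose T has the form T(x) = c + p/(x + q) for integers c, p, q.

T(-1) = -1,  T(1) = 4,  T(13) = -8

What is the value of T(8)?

-10

(T(x) − c)(x + q) = p for each data point; the three points give a linear system in c and q, then p follows.
Solving: c = -6, q = -3, p = -20, so T(x) = -6 − 20/(x − 3).
Then T(8) = -6 − 20/5 = -10.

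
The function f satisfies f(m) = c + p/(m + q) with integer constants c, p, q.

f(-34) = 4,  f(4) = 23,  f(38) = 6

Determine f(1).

-31

(f(m) − c)(m + q) = p for each data point; the three points give a linear system in c and q, then p follows.
Solving: c = 5, q = -2, p = 36, so f(m) = 5 + 36/(m − 2).
Then f(1) = 5 + 36/(-1) = -31.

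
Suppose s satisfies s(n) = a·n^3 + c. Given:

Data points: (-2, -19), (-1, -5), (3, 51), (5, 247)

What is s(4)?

From s(-2) = -19 and s(-1) = -5: -8a + c = -19 and -1a + c = -5.
Subtracting: 7a = 14, so a = 2; then c = -19 − 2·(-8) = -3.
So s(n) = 2n³ − 3, and s(4) = 125.

125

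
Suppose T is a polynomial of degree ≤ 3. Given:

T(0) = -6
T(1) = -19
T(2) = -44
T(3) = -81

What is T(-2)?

-16

First differences: -13, -25, -37. Second differences: -12, -12.
Level-2 differences are constant, so T has degree 2.
Fitting a degree-2 polynomial gives T(x) = -6x² - 7x - 6.
Then T(-2) = -16.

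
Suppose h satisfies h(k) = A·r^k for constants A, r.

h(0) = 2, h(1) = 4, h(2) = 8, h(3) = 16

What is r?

2

Consecutive ratio: 4/2 = 2, and 8/4 = 2, so r = 2.
Then A·2^0 = 2 gives A = 2, and h(k) = 2·2^k.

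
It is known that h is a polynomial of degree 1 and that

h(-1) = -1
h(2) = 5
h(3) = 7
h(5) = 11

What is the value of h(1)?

3

Write h(t) = at + b; the 4 given values yield a linear system in the 2 coefficients.
Solving, h(t) = 2t + 1.
Then h(1) = 3.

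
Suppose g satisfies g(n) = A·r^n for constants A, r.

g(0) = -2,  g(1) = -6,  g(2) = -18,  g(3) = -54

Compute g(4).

-162

Consecutive ratio: -6/(-2) = 3, and -18/(-6) = 3, so r = 3.
Then A·3^0 = -2 gives A = -2, and g(n) = -2·3^n.
g(4) = -2·3^4 = -162.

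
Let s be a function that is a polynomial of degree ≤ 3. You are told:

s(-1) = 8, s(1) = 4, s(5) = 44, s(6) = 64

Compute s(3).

Write s(n) = an³ + bn² + cn + d; the 4 given values yield a linear system in the 4 coefficients.
Solving, the leading coefficient vanishes, and s(n) = 2n² - 2n + 4.
Then s(3) = 16.

16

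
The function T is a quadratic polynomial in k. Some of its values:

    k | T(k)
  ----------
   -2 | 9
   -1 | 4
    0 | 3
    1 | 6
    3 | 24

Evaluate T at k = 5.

58

Write T(k) = ak² + bk + c; the 5 given values yield a linear system in the 3 coefficients.
Solving, T(k) = 2k² + k + 3.
Then T(5) = 58.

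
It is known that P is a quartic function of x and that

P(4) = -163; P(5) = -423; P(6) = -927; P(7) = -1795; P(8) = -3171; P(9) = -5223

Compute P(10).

First differences: -260, -504, -868, -1376, -2052. Second differences: -244, -364, -508, -676. Third differences: -120, -144, -168. Fourth differences: -24, -24.
Level-4 differences are constant, so P has degree 4.
Fitting a degree-4 polynomial gives P(x) = -x^4 + 2x³ - x² - 4x - 3.
Then P(10) = -8143.

-8143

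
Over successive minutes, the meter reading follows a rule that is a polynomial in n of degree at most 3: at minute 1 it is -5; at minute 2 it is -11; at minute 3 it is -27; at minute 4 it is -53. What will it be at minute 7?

Write the value at n as Q(n).
First differences: -6, -16, -26. Second differences: -10, -10.
Level-2 differences are constant, so Q has degree 2.
Fitting a degree-2 polynomial gives Q(n) = -5n² + 9n - 9.
Then Q(7) = -191.

-191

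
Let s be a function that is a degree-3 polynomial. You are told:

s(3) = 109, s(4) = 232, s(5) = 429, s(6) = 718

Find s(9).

2317

Write s(n) = an³ + bn² + cn + d; the 4 given values yield a linear system in the 4 coefficients.
Solving, s(n) = 3n³ + n² + 5n + 4.
Then s(9) = 2317.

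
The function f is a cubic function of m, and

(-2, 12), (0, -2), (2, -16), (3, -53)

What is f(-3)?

Write f(m) = am³ + bm² + cm + d; the 4 given values yield a linear system in the 4 coefficients.
Solving, f(m) = -2m³ + m - 2.
Then f(-3) = 49.

49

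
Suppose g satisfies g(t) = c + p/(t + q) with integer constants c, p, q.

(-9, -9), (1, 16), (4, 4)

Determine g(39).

-3

(g(t) − c)(t + q) = p for each data point; the three points give a linear system in c and q, then p follows.
Solving: c = -4, q = 1, p = 40, so g(t) = -4 + 40/(t + 1).
Then g(39) = -4 + 40/40 = -3.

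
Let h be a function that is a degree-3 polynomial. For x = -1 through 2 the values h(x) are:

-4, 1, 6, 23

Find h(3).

Write h(x) = ax³ + bx² + cx + d; the 4 given values yield a linear system in the 4 coefficients.
Solving, h(x) = 2x³ + 3x + 1.
Then h(3) = 64.

64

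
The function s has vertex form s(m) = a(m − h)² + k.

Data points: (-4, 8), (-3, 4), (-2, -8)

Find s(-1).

First differences -4, -12; second difference -8 = 2a, so a = -4.
Expanding, the m-coefficient is −2ah = 8h; matching it to the data gives h = -4, and then k = 8.
So s(m) = -4(m + 4)² + 8.
s(-1) = -4·3² + 8 = -28.

-28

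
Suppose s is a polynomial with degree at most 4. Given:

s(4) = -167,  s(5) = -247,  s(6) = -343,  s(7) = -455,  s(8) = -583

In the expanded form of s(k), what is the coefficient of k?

First differences: -80, -96, -112, -128. Second differences: -16, -16, -16.
Level-2 differences are constant, so s has degree 2.
Fitting a degree-2 polynomial gives s(k) = -8k² - 8k - 7.
The coefficient of k is -8.

-8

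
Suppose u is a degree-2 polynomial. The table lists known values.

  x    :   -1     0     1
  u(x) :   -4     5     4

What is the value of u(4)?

-59

Write u(x) = ax² + bx + c; the 3 given values yield a linear system in the 3 coefficients.
Solving, u(x) = -5x² + 4x + 5.
Then u(4) = -59.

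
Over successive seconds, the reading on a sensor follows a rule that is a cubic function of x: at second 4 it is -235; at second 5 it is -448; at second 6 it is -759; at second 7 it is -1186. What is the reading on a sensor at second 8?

-1747

Write the value at x as h(x).
Write h(x) = ax³ + bx² + cx + d; the 4 given values yield a linear system in the 4 coefficients.
Solving, h(x) = -3x³ - 4x² + 6x - 3.
Then h(8) = -1747.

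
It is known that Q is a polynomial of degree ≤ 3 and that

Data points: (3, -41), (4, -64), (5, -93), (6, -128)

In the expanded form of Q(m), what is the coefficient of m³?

First differences: -23, -29, -35. Second differences: -6, -6.
Level-2 differences are constant, so Q has degree 2.
Fitting a degree-2 polynomial gives Q(m) = -3m² - 2m - 8.
The coefficient of m³ is 0.

0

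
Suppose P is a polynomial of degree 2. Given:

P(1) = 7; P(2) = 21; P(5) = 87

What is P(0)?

Write P(n) = an² + bn + c; the 3 given values yield a linear system in the 3 coefficients.
Solving, P(n) = 2n² + 8n - 3.
The constant term is P(0) = -3.

-3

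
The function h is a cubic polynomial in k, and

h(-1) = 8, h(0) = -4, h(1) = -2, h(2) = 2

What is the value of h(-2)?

Write h(k) = ak³ + bk² + ck + d; the 4 given values yield a linear system in the 4 coefficients.
Solving, h(k) = -2k³ + 7k² - 3k - 4.
Then h(-2) = 46.

46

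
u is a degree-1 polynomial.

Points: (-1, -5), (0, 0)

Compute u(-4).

Write u(t) = at + b; the 2 given values yield a linear system in the 2 coefficients.
Solving, u(t) = 5t.
Then u(-4) = -20.

-20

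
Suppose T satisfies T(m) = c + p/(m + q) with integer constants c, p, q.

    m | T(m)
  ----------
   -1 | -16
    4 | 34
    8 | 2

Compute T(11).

(T(m) − c)(m + q) = p for each data point; the three points give a linear system in c and q, then p follows.
Solving: c = -6, q = -3, p = 40, so T(m) = -6 + 40/(m − 3).
Then T(11) = -6 + 40/8 = -1.

-1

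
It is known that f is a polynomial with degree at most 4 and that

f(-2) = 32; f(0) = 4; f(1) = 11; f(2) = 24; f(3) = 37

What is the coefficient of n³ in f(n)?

-1

Write f(n) = an^4 + bn³ + cn² + dn + e; the 5 given values yield a linear system in the 5 coefficients.
Solving, the leading coefficient vanishes, and f(n) = -n³ + 6n² + 2n + 4.
The coefficient of n³ is -1.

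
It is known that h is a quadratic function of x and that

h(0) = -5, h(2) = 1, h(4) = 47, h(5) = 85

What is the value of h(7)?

Write h(x) = ax² + bx + c; the 4 given values yield a linear system in the 3 coefficients.
Solving, h(x) = 5x² - 7x - 5.
Then h(7) = 191.

191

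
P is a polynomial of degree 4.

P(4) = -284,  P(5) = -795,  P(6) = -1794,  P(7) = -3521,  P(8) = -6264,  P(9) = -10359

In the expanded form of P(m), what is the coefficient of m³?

Write P(m) = am^4 + bm³ + cm² + dm + e; the 6 given values yield a linear system in the 5 coefficients.
Solving, P(m) = -2m^4 + 4m³ - 2m² + m.
The coefficient of m³ is 4.

4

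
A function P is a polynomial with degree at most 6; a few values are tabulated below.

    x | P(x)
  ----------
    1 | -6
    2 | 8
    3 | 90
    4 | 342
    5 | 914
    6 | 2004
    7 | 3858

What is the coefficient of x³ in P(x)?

First differences: 14, 82, 252, 572, 1090, 1854. Second differences: 68, 170, 320, 518, 764. Third differences: 102, 150, 198, 246. Fourth differences: 48, 48, 48.
Level-4 differences are constant, so P has degree 4.
Fitting a degree-4 polynomial gives P(x) = 2x^4 - 3x³ + 2x² - x - 6.
The coefficient of x³ is -3.

-3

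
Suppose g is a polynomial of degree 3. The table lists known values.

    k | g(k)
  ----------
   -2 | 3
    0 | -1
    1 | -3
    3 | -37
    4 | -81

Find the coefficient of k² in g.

-1

Write g(k) = ak³ + bk² + ck + d; the 5 given values yield a linear system in the 4 coefficients.
Solving, g(k) = -k³ - k² - 1.
The coefficient of k² is -1.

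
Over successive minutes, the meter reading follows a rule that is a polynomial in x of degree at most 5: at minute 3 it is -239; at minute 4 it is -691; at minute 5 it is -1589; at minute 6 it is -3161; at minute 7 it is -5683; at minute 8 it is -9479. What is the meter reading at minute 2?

Write the value at x as s(x).
First differences: -452, -898, -1572, -2522, -3796. Second differences: -446, -674, -950, -1274. Third differences: -228, -276, -324. Fourth differences: -48, -48.
Level-4 differences are constant, so s has degree 4.
Fitting a degree-4 polynomial gives s(x) = -2x^4 - 2x³ - 5x² + 7x + 1.
Then s(2) = -53.

-53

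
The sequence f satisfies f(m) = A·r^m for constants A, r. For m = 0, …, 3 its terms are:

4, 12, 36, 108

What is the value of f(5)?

Consecutive ratio: 12/4 = 3, and 36/12 = 3, so r = 3.
Then A·3^0 = 4 gives A = 4, and f(m) = 4·3^m.
f(5) = 4·3^5 = 972.

972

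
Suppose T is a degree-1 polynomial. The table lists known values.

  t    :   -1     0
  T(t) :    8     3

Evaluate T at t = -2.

13

Write T(t) = at + b; the 2 given values yield a linear system in the 2 coefficients.
Solving, T(t) = -5t + 3.
Then T(-2) = 13.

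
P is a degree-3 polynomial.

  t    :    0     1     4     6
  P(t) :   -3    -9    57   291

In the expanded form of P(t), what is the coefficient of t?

Write P(t) = at³ + bt² + ct + d; the 4 given values yield a linear system in the 4 coefficients.
Solving, P(t) = 2t³ - 3t² - 5t - 3.
The coefficient of t is -5.

-5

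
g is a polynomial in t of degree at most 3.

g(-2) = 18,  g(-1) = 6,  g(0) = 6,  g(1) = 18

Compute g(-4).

78

Write g(t) = at³ + bt² + ct + d; the 4 given values yield a linear system in the 4 coefficients.
Solving, the leading coefficient vanishes, and g(t) = 6t² + 6t + 6.
Then g(-4) = 78.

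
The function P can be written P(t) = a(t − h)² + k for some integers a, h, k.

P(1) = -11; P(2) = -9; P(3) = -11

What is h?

2

First differences 2, -2; second difference -4 = 2a, so a = -2.
Expanding, the t-coefficient is −2ah = 4h; matching it to the data gives h = 2, and then k = -9.
So P(t) = -2(t − 2)² − 9.
Hence h = 2.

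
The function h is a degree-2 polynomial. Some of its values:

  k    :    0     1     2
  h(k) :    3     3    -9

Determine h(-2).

-33

Write h(k) = ak² + bk + c; the 3 given values yield a linear system in the 3 coefficients.
Solving, h(k) = -6k² + 6k + 3.
Then h(-2) = -33.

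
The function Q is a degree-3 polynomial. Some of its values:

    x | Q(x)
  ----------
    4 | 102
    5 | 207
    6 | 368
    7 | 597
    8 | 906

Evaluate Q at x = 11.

2433

First differences: 105, 161, 229, 309. Second differences: 56, 68, 80. Third differences: 12, 12.
Level-3 differences are constant, so Q has degree 3.
Fitting a degree-3 polynomial gives Q(x) = 2x³ - 2x² + x + 2.
Then Q(11) = 2433.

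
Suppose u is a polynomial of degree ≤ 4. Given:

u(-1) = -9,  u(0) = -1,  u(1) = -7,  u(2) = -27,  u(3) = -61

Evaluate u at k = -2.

First differences: 8, -6, -20, -34. Second differences: -14, -14, -14.
Level-2 differences are constant, so u has degree 2.
Fitting a degree-2 polynomial gives u(k) = -7k² + k - 1.
Then u(-2) = -31.

-31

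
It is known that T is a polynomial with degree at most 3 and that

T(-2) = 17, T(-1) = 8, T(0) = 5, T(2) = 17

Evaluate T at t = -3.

32

Write T(t) = at³ + bt² + ct + d; the 4 given values yield a linear system in the 4 coefficients.
Solving, the leading coefficient vanishes, and T(t) = 3t² + 5.
Then T(-3) = 32.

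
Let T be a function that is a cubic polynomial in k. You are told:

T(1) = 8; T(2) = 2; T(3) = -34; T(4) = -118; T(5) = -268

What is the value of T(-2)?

First differences: -6, -36, -84, -150. Second differences: -30, -48, -66. Third differences: -18, -18.
Level-3 differences are constant, so T has degree 3.
Fitting a degree-3 polynomial gives T(k) = -3k³ + 3k² + 6k + 2.
Then T(-2) = 26.

26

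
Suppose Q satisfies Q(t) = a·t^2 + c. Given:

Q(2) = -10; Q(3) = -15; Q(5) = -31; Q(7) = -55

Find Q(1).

From Q(2) = -10 and Q(3) = -15: 4a + c = -10 and 9a + c = -15.
Subtracting: 5a = -5, so a = -1; then c = -10 − (-1)·4 = -6.
So Q(t) = -1t² − 6, and Q(1) = -7.

-7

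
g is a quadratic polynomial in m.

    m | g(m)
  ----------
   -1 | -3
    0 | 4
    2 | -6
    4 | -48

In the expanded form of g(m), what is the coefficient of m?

Write g(m) = am² + bm + c; the 4 given values yield a linear system in the 3 coefficients.
Solving, g(m) = -4m² + 3m + 4.
The coefficient of m is 3.

3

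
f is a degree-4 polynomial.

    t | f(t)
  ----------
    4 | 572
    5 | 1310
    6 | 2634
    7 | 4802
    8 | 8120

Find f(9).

Write f(t) = at^4 + bt³ + ct² + dt + e; the 5 given values yield a linear system in the 5 coefficients.
Solving, f(t) = 2t^4 - t³ + 6t² + 7t.
Then f(9) = 12942.

12942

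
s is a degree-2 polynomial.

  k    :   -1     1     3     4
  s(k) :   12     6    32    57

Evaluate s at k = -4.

Write s(k) = ak² + bk + c; the 4 given values yield a linear system in the 3 coefficients.
Solving, s(k) = 4k² - 3k + 5.
Then s(-4) = 81.

81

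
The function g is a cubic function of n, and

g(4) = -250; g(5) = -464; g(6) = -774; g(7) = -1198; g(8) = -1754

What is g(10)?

First differences: -214, -310, -424, -556. Second differences: -96, -114, -132. Third differences: -18, -18.
Level-3 differences are constant, so g has degree 3.
Fitting a degree-3 polynomial gives g(n) = -3n³ - 3n² - 4n + 6.
Then g(10) = -3334.

-3334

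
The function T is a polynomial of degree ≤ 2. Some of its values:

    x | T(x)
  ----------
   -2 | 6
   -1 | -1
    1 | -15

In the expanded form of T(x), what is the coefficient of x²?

0

Write T(x) = ax² + bx + c; the 3 given values yield a linear system in the 3 coefficients.
Solving, the leading coefficient vanishes, and T(x) = -7x - 8.
The coefficient of x² is 0.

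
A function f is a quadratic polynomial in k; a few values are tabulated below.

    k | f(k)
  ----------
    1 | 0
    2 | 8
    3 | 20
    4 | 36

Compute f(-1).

First differences: 8, 12, 16. Second differences: 4, 4.
Level-2 differences are constant, so f has degree 2.
Fitting a degree-2 polynomial gives f(k) = 2k² + 2k - 4.
Then f(-1) = -4.

-4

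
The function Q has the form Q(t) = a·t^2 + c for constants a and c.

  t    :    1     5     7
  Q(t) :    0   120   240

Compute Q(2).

15

From Q(1) = 0 and Q(5) = 120: 1a + c = 0 and 25a + c = 120.
Subtracting: 24a = 120, so a = 5; then c = 0 − 5·1 = -5.
So Q(t) = 5t² − 5, and Q(2) = 15.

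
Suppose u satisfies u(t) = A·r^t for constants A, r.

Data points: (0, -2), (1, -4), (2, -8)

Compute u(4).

-32

Consecutive ratio: -4/(-2) = 2, and -8/(-4) = 2, so r = 2.
Then A·2^0 = -2 gives A = -2, and u(t) = -2·2^t.
u(4) = -2·2^4 = -32.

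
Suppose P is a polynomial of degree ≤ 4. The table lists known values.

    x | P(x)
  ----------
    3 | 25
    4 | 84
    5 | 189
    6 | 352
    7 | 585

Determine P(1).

-3

First differences: 59, 105, 163, 233. Second differences: 46, 58, 70. Third differences: 12, 12.
Level-3 differences are constant, so P has degree 3.
Fitting a degree-3 polynomial gives P(x) = 2x³ - x² - 8x + 4.
Then P(1) = -3.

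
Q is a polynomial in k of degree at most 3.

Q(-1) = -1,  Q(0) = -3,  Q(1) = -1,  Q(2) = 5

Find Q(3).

15

First differences: -2, 2, 6. Second differences: 4, 4.
Level-2 differences are constant, so Q has degree 2.
Extending the table by one column gives the next first difference 10, so Q(3) = 5 + 10 = 15.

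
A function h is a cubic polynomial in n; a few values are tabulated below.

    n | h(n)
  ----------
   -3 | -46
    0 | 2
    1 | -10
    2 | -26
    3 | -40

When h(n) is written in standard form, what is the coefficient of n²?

-5

Write h(n) = an³ + bn² + cn + d; the 5 given values yield a linear system in the 4 coefficients.
Solving, h(n) = n³ - 5n² - 8n + 2.
The coefficient of n² is -5.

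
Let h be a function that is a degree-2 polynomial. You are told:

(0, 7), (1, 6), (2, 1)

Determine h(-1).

Write h(x) = ax² + bx + c; the 3 given values yield a linear system in the 3 coefficients.
Solving, h(x) = -2x² + x + 7.
Then h(-1) = 4.

4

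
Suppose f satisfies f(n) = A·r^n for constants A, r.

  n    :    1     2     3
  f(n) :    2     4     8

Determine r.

Consecutive ratio: 4/2 = 2, and 8/4 = 2, so r = 2.
Then A·2^1 = 2 gives A = 1, and f(n) = 1·2^n.

2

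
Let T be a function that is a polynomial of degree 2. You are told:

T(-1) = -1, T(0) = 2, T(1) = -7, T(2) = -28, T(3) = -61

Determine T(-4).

-82

First differences: 3, -9, -21, -33. Second differences: -12, -12, -12.
Level-2 differences are constant, so T has degree 2.
Fitting a degree-2 polynomial gives T(t) = -6t² - 3t + 2.
Then T(-4) = -82.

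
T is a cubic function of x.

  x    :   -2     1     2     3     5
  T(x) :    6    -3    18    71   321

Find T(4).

Write T(x) = ax³ + bx² + cx + d; the 5 given values yield a linear system in the 4 coefficients.
Solving, T(x) = 2x³ + 4x² - 5x - 4.
Then T(4) = 168.

168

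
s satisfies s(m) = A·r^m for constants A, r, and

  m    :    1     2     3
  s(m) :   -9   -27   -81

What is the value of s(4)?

Consecutive ratio: -27/(-9) = 3, and -81/(-27) = 3, so r = 3.
Then A·3^1 = -9 gives A = -3, and s(m) = -3·3^m.
s(4) = -3·3^4 = -243.

-243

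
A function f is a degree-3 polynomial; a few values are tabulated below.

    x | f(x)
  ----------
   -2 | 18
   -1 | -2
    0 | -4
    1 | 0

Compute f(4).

Write f(x) = ax³ + bx² + cx + d; the 4 given values yield a linear system in the 4 coefficients.
Solving, f(x) = -2x³ + 3x² + 3x - 4.
Then f(4) = -72.

-72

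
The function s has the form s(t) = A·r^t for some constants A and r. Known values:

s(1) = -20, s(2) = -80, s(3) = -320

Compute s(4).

Consecutive ratio: -80/(-20) = 4, and -320/(-80) = 4, so r = 4.
Then A·4^1 = -20 gives A = -5, and s(t) = -5·4^t.
s(4) = -5·4^4 = -1280.

-1280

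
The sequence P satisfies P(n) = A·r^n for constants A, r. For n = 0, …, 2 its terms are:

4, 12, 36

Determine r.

3

Consecutive ratio: 12/4 = 3, and 36/12 = 3, so r = 3.
Then A·3^0 = 4 gives A = 4, and P(n) = 4·3^n.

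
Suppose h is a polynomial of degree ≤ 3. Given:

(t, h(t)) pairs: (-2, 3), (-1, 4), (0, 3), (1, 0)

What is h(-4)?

-5

First differences: 1, -1, -3. Second differences: -2, -2.
Level-2 differences are constant, so h has degree 2.
Fitting a degree-2 polynomial gives h(t) = -t² - 2t + 3.
Then h(-4) = -5.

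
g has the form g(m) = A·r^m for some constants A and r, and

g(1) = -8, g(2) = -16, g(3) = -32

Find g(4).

-64

Consecutive ratio: -16/(-8) = 2, and -32/(-16) = 2, so r = 2.
Then A·2^1 = -8 gives A = -4, and g(m) = -4·2^m.
g(4) = -4·2^4 = -64.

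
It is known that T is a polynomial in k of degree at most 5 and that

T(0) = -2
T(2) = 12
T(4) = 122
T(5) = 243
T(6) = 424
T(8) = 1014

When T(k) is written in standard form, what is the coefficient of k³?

2

Write T(k) = ak^5 + bk^4 + ck³ + dk² + ek + p; the 6 given values yield a linear system in the 6 coefficients.
Solving, the top 2 coefficients vanish, and T(k) = 2k³ - k - 2.
The coefficient of k³ is 2.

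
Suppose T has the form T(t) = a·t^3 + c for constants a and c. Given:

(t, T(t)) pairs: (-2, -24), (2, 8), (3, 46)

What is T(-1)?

-10

From T(-2) = -24 and T(2) = 8: -8a + c = -24 and 8a + c = 8.
Subtracting: 16a = 32, so a = 2; then c = -24 − 2·(-8) = -8.
So T(t) = 2t³ − 8, and T(-1) = -10.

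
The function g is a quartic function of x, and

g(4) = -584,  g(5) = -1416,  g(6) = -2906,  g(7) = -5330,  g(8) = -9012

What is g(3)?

Write g(x) = ax^4 + bx³ + cx² + dx + e; the 5 given values yield a linear system in the 5 coefficients.
Solving, g(x) = -2x^4 - 2x³ + 3x² + x + 4.
Then g(3) = -182.

-182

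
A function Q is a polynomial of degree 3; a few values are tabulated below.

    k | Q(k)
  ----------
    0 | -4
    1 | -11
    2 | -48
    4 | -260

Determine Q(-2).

-32

Write Q(k) = ak³ + bk² + ck + d; the 4 given values yield a linear system in the 4 coefficients.
Solving, Q(k) = -2k³ - 9k² + 4k - 4.
Then Q(-2) = -32.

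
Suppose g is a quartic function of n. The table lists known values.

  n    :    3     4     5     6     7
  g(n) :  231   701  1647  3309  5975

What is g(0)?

Write g(n) = an^4 + bn³ + cn² + dn + e; the 5 given values yield a linear system in the 5 coefficients.
Solving, g(n) = 2n^4 + 4n³ - 4n² - 3.
Then g(0) = -3.

-3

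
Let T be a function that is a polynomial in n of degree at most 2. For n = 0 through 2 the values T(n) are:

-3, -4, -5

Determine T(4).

First differences: -1, -1.
Level-1 differences are constant, so T has degree 1.
Fitting a degree-1 polynomial gives T(n) = -n - 3.
Then T(4) = -7.

-7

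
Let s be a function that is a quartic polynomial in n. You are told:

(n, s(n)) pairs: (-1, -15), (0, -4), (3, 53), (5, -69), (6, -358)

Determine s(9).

-3505

Write s(n) = an^4 + bn³ + cn² + dn + e; the 5 given values yield a linear system in the 5 coefficients.
Solving, s(n) = -n^4 + 4n³ + n² + 7n - 4.
Then s(9) = -3505.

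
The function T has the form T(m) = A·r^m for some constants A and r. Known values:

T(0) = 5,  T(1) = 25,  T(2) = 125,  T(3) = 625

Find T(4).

3125

Consecutive ratio: 25/5 = 5, and 125/25 = 5, so r = 5.
Then A·5^0 = 5 gives A = 5, and T(m) = 5·5^m.
T(4) = 5·5^4 = 3125.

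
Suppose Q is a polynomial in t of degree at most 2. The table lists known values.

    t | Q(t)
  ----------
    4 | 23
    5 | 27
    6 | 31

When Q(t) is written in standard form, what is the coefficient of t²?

0

First differences: 4, 4.
Level-1 differences are constant, so Q has degree 1.
Fitting a degree-1 polynomial gives Q(t) = 4t + 7.
The coefficient of t² is 0.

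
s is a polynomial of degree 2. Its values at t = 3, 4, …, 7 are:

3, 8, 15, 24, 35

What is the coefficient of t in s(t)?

-2

Write s(t) = at² + bt + c; the 5 given values yield a linear system in the 3 coefficients.
Solving, s(t) = t² - 2t.
The coefficient of t is -2.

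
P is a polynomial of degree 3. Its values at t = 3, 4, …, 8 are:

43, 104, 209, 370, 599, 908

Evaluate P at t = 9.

1309

First differences: 61, 105, 161, 229, 309. Second differences: 44, 56, 68, 80. Third differences: 12, 12, 12.
Level-3 differences are constant, so P has degree 3.
Extending the table by one column gives the next first difference 401, so P(9) = 908 + 401 = 1309.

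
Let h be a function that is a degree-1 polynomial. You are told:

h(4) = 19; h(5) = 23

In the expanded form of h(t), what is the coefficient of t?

Write h(t) = at + b; the 2 given values yield a linear system in the 2 coefficients.
Solving, h(t) = 4t + 3.
The coefficient of t is 4.

4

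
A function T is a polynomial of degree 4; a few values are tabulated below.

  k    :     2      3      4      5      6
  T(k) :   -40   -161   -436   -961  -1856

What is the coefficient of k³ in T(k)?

-2

Write T(k) = ak^4 + bk³ + ck² + dk + e; the 5 given values yield a linear system in the 5 coefficients.
Solving, T(k) = -k^4 - 2k³ - 4k² + 2k + 4.
The coefficient of k³ is -2.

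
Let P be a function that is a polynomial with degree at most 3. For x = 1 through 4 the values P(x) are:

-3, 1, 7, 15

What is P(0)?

First differences: 4, 6, 8. Second differences: 2, 2.
Level-2 differences are constant, so P has degree 2.
Fitting a degree-2 polynomial gives P(x) = x² + x - 5.
The constant term is P(0) = -5.

-5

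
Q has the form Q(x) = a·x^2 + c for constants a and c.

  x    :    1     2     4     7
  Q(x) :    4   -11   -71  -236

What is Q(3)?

-36

From Q(1) = 4 and Q(2) = -11: 1a + c = 4 and 4a + c = -11.
Subtracting: 3a = -15, so a = -5; then c = 4 − (-5)·1 = 9.
So Q(x) = -5x² + 9, and Q(3) = -36.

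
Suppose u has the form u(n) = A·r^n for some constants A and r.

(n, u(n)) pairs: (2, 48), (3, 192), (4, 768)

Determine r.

Consecutive ratio: 192/48 = 4, and 768/192 = 4, so r = 4.
Then A·4^2 = 48 gives A = 3, and u(n) = 3·4^n.

4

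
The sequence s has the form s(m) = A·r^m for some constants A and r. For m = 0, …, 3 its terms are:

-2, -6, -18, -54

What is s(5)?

Consecutive ratio: -6/(-2) = 3, and -18/(-6) = 3, so r = 3.
Then A·3^0 = -2 gives A = -2, and s(m) = -2·3^m.
s(5) = -2·3^5 = -486.

-486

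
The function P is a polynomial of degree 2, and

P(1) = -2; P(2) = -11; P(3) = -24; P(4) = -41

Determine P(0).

Write P(t) = at² + bt + c; the 4 given values yield a linear system in the 3 coefficients.
Solving, P(t) = -2t² - 3t + 3.
Then P(0) = 3.

3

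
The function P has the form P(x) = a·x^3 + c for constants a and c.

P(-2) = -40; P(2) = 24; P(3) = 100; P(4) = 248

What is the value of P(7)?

From P(-2) = -40 and P(2) = 24: -8a + c = -40 and 8a + c = 24.
Subtracting: 16a = 64, so a = 4; then c = -40 − 4·(-8) = -8.
So P(x) = 4x³ − 8, and P(7) = 1364.

1364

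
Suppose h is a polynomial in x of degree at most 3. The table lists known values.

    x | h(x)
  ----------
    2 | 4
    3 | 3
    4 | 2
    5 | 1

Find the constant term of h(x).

Write h(x) = ax³ + bx² + cx + d; the 4 given values yield a linear system in the 4 coefficients.
Solving, the top 2 coefficients vanish, and h(x) = -x + 6.
The constant term is h(0) = 6.

6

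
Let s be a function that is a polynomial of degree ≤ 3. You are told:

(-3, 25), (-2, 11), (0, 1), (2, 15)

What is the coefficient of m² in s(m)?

3

Write s(m) = am³ + bm² + cm + d; the 4 given values yield a linear system in the 4 coefficients.
Solving, the leading coefficient vanishes, and s(m) = 3m² + m + 1.
The coefficient of m² is 3.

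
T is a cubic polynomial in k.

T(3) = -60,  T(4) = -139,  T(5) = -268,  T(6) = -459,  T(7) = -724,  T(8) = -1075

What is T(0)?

-3

First differences: -79, -129, -191, -265, -351. Second differences: -50, -62, -74, -86. Third differences: -12, -12, -12.
Level-3 differences are constant, so T has degree 3.
Fitting a degree-3 polynomial gives T(k) = -2k³ - k² + 2k - 3.
The constant term is T(0) = -3.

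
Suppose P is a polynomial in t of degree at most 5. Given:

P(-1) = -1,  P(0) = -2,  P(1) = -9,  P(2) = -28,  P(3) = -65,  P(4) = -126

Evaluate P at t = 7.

First differences: -1, -7, -19, -37, -61. Second differences: -6, -12, -18, -24. Third differences: -6, -6, -6.
Level-3 differences are constant, so P has degree 3.
Fitting a degree-3 polynomial gives P(t) = -t³ - 3t² - 3t - 2.
Then P(7) = -513.

-513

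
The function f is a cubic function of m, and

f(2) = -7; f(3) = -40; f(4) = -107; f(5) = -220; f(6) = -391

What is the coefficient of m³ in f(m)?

Write f(m) = am³ + bm² + cm + d; the 5 given values yield a linear system in the 4 coefficients.
Solving, f(m) = -2m³ + m² + 5.
The coefficient of m³ is -2.

-2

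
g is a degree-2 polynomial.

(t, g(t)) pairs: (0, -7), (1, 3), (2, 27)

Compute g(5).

Write g(t) = at² + bt + c; the 3 given values yield a linear system in the 3 coefficients.
Solving, g(t) = 7t² + 3t - 7.
Then g(5) = 183.

183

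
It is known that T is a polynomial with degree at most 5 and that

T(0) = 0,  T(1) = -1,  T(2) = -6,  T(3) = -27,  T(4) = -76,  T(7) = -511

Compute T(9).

-1161

Write T(n) = an^5 + bn^4 + cn³ + dn² + en + p; the 6 given values yield a linear system in the 6 coefficients.
Solving, the top 2 coefficients vanish, and T(n) = -2n³ + 4n² - 3n.
Then T(9) = -1161.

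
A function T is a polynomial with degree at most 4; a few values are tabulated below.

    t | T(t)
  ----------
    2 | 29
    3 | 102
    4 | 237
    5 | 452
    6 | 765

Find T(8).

1757

First differences: 73, 135, 215, 313. Second differences: 62, 80, 98. Third differences: 18, 18.
Level-3 differences are constant, so T has degree 3.
Fitting a degree-3 polynomial gives T(t) = 3t³ + 4t² - 4t - 3.
Then T(8) = 1757.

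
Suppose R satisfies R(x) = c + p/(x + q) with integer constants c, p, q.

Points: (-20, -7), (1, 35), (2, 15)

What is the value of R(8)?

(R(x) − c)(x + q) = p for each data point; the three points give a linear system in c and q, then p follows.
Solving: c = -5, q = 0, p = 40, so R(x) = -5 + 40/(x + 0).
Then R(8) = -5 + 40/8 = 0.

0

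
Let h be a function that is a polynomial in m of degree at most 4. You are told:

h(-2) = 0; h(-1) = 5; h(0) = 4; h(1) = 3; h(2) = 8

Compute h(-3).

-17

Write h(m) = am^4 + bm³ + cm² + dm + e; the 5 given values yield a linear system in the 5 coefficients.
Solving, the leading coefficient vanishes, and h(m) = m³ - 2m + 4.
Then h(-3) = -17.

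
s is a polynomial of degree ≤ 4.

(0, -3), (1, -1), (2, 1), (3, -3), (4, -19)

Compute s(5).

First differences: 2, 2, -4, -16. Second differences: 0, -6, -12. Third differences: -6, -6.
Level-3 differences are constant, so s has degree 3.
Fitting a degree-3 polynomial gives s(k) = -k³ + 3k² - 3.
Then s(5) = -53.

-53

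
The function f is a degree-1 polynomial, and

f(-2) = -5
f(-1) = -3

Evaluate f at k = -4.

-9

Write f(k) = ak + b; the 2 given values yield a linear system in the 2 coefficients.
Solving, f(k) = 2k - 1.
Then f(-4) = -9.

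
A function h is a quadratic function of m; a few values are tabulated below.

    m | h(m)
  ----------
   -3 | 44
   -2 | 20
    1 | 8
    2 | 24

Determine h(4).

Write h(m) = am² + bm + c; the 4 given values yield a linear system in the 3 coefficients.
Solving, h(m) = 5m² + m + 2.
Then h(4) = 86.

86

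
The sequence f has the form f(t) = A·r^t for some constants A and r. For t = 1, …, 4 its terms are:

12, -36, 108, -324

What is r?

Consecutive ratio: -36/12 = -3, and 108/(-36) = -3, so r = -3.
Then A·(-3)^1 = 12 gives A = -4, and f(t) = -4·(-3)^t.

-3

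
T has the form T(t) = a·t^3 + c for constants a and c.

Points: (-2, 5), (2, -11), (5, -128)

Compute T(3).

-30

From T(-2) = 5 and T(2) = -11: -8a + c = 5 and 8a + c = -11.
Subtracting: 16a = -16, so a = -1; then c = 5 − (-1)·(-8) = -3.
So T(t) = -1t³ − 3, and T(3) = -30.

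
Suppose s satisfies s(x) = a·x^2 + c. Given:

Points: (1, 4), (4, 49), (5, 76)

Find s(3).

28

From s(1) = 4 and s(4) = 49: 1a + c = 4 and 16a + c = 49.
Subtracting: 15a = 45, so a = 3; then c = 4 − 3·1 = 1.
So s(x) = 3x² + 1, and s(3) = 28.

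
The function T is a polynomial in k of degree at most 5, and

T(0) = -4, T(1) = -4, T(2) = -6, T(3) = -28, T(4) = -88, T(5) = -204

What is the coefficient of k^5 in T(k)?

0

Write T(k) = ak^5 + bk^4 + ck³ + dk² + ek + p; the 6 given values yield a linear system in the 6 coefficients.
Solving, the top 2 coefficients vanish, and T(k) = -3k³ + 8k² - 5k - 4.
The coefficient of k^5 is 0.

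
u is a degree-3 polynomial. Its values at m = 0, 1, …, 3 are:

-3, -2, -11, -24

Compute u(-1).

Write u(m) = am³ + bm² + cm + d; the 4 given values yield a linear system in the 4 coefficients.
Solving, u(m) = m³ - 8m² + 8m - 3.
Then u(-1) = -20.

-20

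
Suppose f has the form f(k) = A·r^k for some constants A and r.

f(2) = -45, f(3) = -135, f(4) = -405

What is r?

Consecutive ratio: -135/(-45) = 3, and -405/(-135) = 3, so r = 3.
Then A·3^2 = -45 gives A = -5, and f(k) = -5·3^k.

3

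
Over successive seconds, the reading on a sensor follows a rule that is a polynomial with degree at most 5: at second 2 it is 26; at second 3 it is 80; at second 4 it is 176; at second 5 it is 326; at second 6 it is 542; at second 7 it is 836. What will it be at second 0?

-4

Write the value at k as Q(k).
First differences: 54, 96, 150, 216, 294. Second differences: 42, 54, 66, 78. Third differences: 12, 12, 12.
Level-3 differences are constant, so Q has degree 3.
Fitting a degree-3 polynomial gives Q(k) = 2k³ + 3k² + k - 4.
Then Q(0) = -4.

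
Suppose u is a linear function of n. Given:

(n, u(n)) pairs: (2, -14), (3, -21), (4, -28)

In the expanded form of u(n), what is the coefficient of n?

-7

First differences: -7, -7.
Level-1 differences are constant, so u has degree 1.
Fitting a degree-1 polynomial gives u(n) = -7n.
The coefficient of n is -7.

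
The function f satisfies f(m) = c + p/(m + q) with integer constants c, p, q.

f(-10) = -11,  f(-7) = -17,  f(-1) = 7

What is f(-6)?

-23

(f(m) − c)(m + q) = p for each data point; the three points give a linear system in c and q, then p follows.
Solving: c = -5, q = 4, p = 36, so f(m) = -5 + 36/(m + 4).
Then f(-6) = -5 + 36/(-2) = -23.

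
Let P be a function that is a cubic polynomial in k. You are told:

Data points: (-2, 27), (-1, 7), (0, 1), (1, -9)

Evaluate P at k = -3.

79

Write P(k) = ak³ + bk² + ck + d; the 4 given values yield a linear system in the 4 coefficients.
Solving, P(k) = -3k³ - 2k² - 5k + 1.
Then P(-3) = 79.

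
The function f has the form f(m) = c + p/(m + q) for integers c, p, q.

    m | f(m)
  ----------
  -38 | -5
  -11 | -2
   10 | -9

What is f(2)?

(f(m) − c)(m + q) = p for each data point; the three points give a linear system in c and q, then p follows.
Solving: c = -6, q = 2, p = -36, so f(m) = -6 − 36/(m + 2).
Then f(2) = -6 − 36/4 = -15.

-15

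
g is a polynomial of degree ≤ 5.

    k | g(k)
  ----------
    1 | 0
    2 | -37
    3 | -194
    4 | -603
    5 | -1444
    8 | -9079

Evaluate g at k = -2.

Write g(k) = ak^5 + bk^4 + ck³ + dk² + ek + p; the 6 given values yield a linear system in the 6 coefficients.
Solving, the leading coefficient vanishes, and g(k) = -2k^4 - 2k³ + 2k² + k + 1.
Then g(-2) = -9.

-9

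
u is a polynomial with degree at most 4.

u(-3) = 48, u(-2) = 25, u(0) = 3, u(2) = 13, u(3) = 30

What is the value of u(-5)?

Write u(k) = ak^4 + bk³ + ck² + dk + e; the 5 given values yield a linear system in the 5 coefficients.
Solving, the top 2 coefficients vanish, and u(k) = 4k² - 3k + 3.
Then u(-5) = 118.

118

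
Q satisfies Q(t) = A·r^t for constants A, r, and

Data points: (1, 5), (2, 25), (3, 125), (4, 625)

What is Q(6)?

Consecutive ratio: 25/5 = 5, and 125/25 = 5, so r = 5.
Then A·5^1 = 5 gives A = 1, and Q(t) = 1·5^t.
Q(6) = 1·5^6 = 15625.

15625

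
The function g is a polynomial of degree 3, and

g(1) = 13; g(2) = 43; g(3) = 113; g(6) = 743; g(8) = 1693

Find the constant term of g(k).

5

Write g(k) = ak³ + bk² + ck + d; the 5 given values yield a linear system in the 4 coefficients.
Solving, g(k) = 3k³ + 2k² + 3k + 5.
The constant term is g(0) = 5.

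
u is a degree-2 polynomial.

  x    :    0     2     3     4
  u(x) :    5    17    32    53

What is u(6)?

Write u(x) = ax² + bx + c; the 4 given values yield a linear system in the 3 coefficients.
Solving, u(x) = 3x² + 5.
Then u(6) = 113.

113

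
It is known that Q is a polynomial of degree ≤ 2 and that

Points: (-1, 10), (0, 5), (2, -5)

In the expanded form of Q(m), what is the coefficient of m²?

0

Write Q(m) = am² + bm + c; the 3 given values yield a linear system in the 3 coefficients.
Solving, the leading coefficient vanishes, and Q(m) = -5m + 5.
The coefficient of m² is 0.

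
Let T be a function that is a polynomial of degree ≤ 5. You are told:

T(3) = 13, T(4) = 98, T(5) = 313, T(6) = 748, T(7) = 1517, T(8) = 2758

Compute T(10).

7328

First differences: 85, 215, 435, 769, 1241. Second differences: 130, 220, 334, 472. Third differences: 90, 114, 138. Fourth differences: 24, 24.
Level-4 differences are constant, so T has degree 4.
Fitting a degree-4 polynomial gives T(k) = k^4 - 3k³ + 4k² - 7k - 2.
Then T(10) = 7328.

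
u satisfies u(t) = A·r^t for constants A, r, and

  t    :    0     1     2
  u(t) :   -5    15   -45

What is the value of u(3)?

135

Consecutive ratio: 15/(-5) = -3, and -45/15 = -3, so r = -3.
Then A·(-3)^0 = -5 gives A = -5, and u(t) = -5·(-3)^t.
u(3) = -5·(-3)^3 = 135.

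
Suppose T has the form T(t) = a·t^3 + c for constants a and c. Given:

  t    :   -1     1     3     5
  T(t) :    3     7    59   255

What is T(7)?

691

From T(-1) = 3 and T(1) = 7: -1a + c = 3 and 1a + c = 7.
Subtracting: 2a = 4, so a = 2; then c = 3 − 2·(-1) = 5.
So T(t) = 2t³ + 5, and T(7) = 691.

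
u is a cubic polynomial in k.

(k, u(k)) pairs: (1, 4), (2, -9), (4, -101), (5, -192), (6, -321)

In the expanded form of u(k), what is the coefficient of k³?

-1

Write u(k) = ak³ + bk² + ck + d; the 5 given values yield a linear system in the 4 coefficients.
Solving, u(k) = -k³ - 4k² + 6k + 3.
The coefficient of k³ is -1.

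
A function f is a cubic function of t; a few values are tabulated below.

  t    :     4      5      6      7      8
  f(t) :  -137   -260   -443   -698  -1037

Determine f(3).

-62

First differences: -123, -183, -255, -339. Second differences: -60, -72, -84. Third differences: -12, -12.
Level-3 differences are constant, so f has degree 3.
Fitting a degree-3 polynomial gives f(t) = -2t³ - t - 5.
Then f(3) = -62.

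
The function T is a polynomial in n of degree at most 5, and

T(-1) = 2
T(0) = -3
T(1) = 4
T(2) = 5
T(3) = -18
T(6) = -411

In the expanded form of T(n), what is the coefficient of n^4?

0

Write T(n) = an^5 + bn^4 + cn³ + dn² + en + p; the 6 given values yield a linear system in the 6 coefficients.
Solving, the top 2 coefficients vanish, and T(n) = -3n³ + 6n² + 4n - 3.
The coefficient of n^4 is 0.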